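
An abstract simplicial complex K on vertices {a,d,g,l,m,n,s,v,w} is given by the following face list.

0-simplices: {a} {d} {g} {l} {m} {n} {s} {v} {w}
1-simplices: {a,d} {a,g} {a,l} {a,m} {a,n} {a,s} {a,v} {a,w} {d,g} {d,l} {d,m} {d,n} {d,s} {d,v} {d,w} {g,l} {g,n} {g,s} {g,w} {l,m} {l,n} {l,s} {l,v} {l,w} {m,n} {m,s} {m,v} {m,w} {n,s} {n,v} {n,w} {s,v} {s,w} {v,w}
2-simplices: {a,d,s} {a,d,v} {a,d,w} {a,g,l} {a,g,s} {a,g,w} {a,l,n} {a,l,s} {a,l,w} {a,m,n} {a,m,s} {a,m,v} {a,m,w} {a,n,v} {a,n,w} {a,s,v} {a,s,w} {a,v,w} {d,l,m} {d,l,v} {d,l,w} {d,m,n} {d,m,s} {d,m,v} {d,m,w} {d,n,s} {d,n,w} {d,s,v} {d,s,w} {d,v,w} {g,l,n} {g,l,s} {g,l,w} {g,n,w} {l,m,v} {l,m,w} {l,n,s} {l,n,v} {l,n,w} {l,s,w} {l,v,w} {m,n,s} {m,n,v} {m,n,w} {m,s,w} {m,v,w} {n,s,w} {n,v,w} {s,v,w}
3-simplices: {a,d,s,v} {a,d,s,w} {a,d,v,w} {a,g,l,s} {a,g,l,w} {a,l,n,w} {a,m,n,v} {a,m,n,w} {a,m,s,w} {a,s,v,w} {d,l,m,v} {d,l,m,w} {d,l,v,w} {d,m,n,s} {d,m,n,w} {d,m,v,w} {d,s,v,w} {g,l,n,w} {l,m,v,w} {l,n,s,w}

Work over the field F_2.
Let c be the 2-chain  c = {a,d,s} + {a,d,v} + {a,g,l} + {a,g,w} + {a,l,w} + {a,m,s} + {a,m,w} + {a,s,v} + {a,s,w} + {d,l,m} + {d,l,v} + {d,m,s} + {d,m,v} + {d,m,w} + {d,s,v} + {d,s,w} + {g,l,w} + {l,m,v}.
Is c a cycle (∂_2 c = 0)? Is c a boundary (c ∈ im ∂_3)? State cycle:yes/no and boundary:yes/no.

cycle:yes boundary:no

n_0=9 n_1=34 n_2=49 n_3=20  [Z2]
∂1: piv[ad,ag,al,am,an,as,av,aw] rk=8  ker:dg,dl,dm,dn,ds,dv,dw,gl,gn,gs,gw,lm,ln,ls,lv,lw,mn,ms,mv,mw,ns,nv,nw,sv,sw,vw
∂2: piv[ads,adv,adw,agl,ags,agw,aln,als,alw,amn,ams,amv,amw,anv,anw,asv,asw,avw,dlm,dlv,dlw,dmn,dms,dns,gln] rk=25  ker:dmv,dmw,dnw,dsv,dsw,dvw,gls,glw,gnw,lmv,lmw,lns,lnv,lnw,lsw,lvw,mns,mnv,mnw,msw,mvw,nsw,nvw,svw
∂3: piv[adsv,adsw,advw,agls,aglw,alnw,amnv,amnw,amsw,asvw,dlmv,dlmw,dlvw,dmns,dmnw,dmvw,glnw,lnsw] rk=18  ker:dsvw,lmvw
∂2c = 0
c vs im∂3: residual ≠ 0 ⇒ not boundary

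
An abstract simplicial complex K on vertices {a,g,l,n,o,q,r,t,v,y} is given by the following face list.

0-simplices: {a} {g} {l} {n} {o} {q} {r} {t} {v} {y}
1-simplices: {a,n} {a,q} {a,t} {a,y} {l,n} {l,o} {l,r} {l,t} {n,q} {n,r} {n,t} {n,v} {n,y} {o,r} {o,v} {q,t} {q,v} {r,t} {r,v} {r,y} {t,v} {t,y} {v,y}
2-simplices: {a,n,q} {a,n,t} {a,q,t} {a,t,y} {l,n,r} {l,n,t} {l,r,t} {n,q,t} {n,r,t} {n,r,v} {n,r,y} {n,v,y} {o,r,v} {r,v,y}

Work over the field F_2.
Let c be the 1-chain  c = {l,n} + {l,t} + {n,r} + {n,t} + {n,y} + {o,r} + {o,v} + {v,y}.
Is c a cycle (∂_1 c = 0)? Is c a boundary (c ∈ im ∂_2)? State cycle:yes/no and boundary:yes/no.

cycle:yes boundary:yes

n_0=10 n_1=23 n_2=14  [Z2]
∂1: piv[an,aq,at,ay,ln,lo,lr,nv] rk=8  ker:lt,nq,nr,nt,ny,or,ov,qt,qv,rt,rv,ry,tv,ty,vy
∂2: piv[anq,ant,aqt,aty,lnr,lnt,lrt,nrv,nry,nvy,orv] rk=11  ker:nqt,nrt,rvy
∂1c = 0
c vs im∂2: reduces to 0 ⇒ boundary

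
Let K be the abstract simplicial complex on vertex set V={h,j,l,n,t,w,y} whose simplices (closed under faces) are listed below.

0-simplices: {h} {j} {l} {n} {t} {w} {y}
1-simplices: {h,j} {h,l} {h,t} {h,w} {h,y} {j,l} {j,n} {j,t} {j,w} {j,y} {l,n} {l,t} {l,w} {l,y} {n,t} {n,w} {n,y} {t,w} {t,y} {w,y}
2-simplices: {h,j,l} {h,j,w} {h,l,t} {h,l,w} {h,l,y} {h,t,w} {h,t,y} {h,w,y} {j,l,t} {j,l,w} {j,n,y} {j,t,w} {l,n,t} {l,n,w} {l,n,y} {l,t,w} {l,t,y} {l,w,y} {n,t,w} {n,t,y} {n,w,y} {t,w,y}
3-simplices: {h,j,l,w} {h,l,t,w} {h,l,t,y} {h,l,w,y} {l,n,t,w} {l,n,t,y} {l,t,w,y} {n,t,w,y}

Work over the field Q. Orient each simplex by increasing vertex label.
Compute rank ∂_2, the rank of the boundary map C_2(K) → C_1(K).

n_0=7 n_1=20 n_2=22 n_3=8  [Q]
∂1: piv[hj,hl,ht,hw,hy,jn] rk=6  ker:jl,jt,jw,jy,ln,lt,lw,ly,nt,nw,ny,tw,ty,wy
∂2: piv[hjl,hjw,hlt,hlw,hly,htw,hty,hwy,jlt,jny,lnt,lnw,lny] rk=13  ker:jlw,jtw,ltw,lty,lwy,ntw,nty,nwy,twy
∂3: piv[hjlw,hltw,hlty,hlwy,lntw,lnty,ltwy,ntwy] rk=8
rk∂_2=13

rank∂_2=13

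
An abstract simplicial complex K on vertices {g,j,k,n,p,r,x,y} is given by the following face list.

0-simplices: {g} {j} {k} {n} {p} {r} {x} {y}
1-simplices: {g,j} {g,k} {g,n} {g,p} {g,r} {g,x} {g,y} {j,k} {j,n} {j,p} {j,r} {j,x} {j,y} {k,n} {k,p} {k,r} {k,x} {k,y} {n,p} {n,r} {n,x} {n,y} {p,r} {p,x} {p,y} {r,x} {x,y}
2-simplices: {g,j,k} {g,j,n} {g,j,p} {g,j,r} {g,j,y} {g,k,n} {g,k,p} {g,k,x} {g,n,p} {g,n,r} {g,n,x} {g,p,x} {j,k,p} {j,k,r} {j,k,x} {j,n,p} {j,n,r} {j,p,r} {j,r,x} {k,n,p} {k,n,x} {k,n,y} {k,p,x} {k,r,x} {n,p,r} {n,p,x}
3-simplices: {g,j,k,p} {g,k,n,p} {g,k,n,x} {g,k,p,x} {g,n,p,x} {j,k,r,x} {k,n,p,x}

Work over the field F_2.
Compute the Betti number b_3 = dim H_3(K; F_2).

b_3=1

n_0=8 n_1=27 n_2=26 n_3=7  [Z2]
∂1: piv[gj,gk,gn,gp,gr,gx,gy] rk=7  ker:jk,jn,jp,jr,jx,jy,kn,kp,kr,kx,ky,np,nr,nx,ny,pr,px,py,rx,xy
∂2: piv[gjk,gjn,gjp,gjr,gjy,gkn,gkp,gkx,gnp,gnr,gnx,gpx,jkr,jkx,jpr,jrx,kny] rk=17  ker:jkp,jnp,jnr,knp,knx,kpx,krx,npr,npx
∂3: piv[gjkp,gknp,gknx,gkpx,gnpx,jkrx] rk=6  ker:knpx
b_3=(7−6)−0=1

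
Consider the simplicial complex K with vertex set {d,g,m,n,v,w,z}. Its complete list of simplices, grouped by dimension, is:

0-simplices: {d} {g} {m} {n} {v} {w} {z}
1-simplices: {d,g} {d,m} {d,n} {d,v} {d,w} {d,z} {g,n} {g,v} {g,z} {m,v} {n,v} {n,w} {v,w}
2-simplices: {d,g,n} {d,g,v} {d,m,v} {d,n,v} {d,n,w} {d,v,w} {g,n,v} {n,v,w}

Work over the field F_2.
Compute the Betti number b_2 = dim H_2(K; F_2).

n_0=7 n_1=13 n_2=8  [Z2]
∂1: piv[dg,dm,dn,dv,dw,dz] rk=6  ker:gn,gv,gz,mv,nv,nw,vw
∂2: piv[dgn,dgv,dmv,dnv,dnw,dvw] rk=6  ker:gnv,nvw
b_2=(8−6)−0=2

b_2=2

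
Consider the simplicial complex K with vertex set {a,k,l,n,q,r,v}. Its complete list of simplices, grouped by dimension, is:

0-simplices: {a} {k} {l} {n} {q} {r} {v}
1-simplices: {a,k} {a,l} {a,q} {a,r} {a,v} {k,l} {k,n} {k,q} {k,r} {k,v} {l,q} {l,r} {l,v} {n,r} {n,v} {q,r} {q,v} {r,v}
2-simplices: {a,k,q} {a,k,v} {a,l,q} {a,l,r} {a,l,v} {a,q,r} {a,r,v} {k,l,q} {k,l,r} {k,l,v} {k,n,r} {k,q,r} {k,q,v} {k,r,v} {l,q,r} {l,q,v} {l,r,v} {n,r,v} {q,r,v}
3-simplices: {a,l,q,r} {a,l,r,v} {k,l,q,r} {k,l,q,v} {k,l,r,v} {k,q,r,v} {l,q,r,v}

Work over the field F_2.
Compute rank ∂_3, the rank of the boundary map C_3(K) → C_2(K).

rank∂_3=6

n_0=7 n_1=18 n_2=19 n_3=7  [Z2]
∂1: piv[ak,al,aq,ar,av,kn] rk=6  ker:kl,kq,kr,kv,lq,lr,lv,nr,nv,qr,qv,rv
∂2: piv[akq,akv,alq,alr,alv,aqr,arv,klq,klr,knr,kqv,nrv] rk=12  ker:klv,kqr,krv,lqr,lqv,lrv,qrv
∂3: piv[alqr,alrv,klqr,klqv,klrv,kqrv] rk=6  ker:lqrv
rk∂_3=6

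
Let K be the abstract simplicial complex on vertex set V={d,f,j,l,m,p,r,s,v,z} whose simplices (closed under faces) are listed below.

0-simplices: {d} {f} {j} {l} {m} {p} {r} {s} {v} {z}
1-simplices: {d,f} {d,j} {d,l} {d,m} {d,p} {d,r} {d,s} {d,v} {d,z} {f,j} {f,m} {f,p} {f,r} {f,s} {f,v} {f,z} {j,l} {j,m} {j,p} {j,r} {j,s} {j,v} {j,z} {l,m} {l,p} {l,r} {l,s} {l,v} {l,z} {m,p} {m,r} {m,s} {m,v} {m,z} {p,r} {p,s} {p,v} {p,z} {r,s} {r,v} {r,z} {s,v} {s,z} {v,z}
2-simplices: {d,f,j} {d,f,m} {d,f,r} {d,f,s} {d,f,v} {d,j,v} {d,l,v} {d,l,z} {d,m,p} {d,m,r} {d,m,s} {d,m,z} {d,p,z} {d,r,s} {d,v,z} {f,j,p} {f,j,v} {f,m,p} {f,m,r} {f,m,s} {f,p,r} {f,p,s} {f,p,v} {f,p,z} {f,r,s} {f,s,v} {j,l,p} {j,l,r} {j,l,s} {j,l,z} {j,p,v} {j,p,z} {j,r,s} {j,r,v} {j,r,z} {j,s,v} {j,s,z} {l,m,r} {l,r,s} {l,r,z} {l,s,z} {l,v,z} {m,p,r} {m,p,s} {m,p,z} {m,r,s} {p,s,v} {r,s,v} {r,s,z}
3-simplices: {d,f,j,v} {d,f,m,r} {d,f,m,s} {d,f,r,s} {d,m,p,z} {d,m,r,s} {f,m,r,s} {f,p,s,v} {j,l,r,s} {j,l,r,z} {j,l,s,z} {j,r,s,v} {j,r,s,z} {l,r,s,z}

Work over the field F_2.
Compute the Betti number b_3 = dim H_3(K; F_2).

b_3=2

n_0=10 n_1=44 n_2=49 n_3=14  [Z2]
∂1: piv[df,dj,dl,dm,dp,dr,ds,dv,dz] rk=9  ker:fj,fm,fp,fr,fs,fv,fz,jl,jm,jp,jr,js,jv,jz,lm,lp,lr,ls,lv,lz,mp,mr,ms,mv,mz,pr,ps,pv,pz,rs,rv,rz,sv,sz,vz
∂2: piv[dfj,dfm,dfr,dfs,dfv,djv,dlv,dlz,dmp,dmr,dms,dmz,dpz,drs,dvz,fjp,fmp,fpr,fps,fpv,fpz,fsv,jlp,jlr,jls,jlz,jpz,jrs,jrv,jrz,jsv,jsz,lmr] rk=33  ker:fjv,fmr,fms,frs,jpv,lrs,lrz,lsz,lvz,mpr,mps,mpz,mrs,psv,rsv,rsz
∂3: piv[dfjv,dfmr,dfms,dfrs,dmpz,dmrs,fpsv,jlrs,jlrz,jlsz,jrsv,jrsz] rk=12  ker:fmrs,lrsz
b_3=(14−12)−0=2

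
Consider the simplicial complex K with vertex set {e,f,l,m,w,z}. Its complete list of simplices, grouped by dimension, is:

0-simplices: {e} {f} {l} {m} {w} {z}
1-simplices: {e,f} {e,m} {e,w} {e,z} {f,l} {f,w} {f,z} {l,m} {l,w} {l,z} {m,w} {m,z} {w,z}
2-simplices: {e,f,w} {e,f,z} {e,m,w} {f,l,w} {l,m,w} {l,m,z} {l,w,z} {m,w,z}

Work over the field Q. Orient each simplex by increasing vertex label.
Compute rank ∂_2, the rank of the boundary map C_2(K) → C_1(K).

n_0=6 n_1=13 n_2=8  [Q]
∂1: piv[ef,em,ew,ez,fl] rk=5  ker:fw,fz,lm,lw,lz,mw,mz,wz
∂2: piv[efw,efz,emw,flw,lmw,lmz,lwz] rk=7  ker:mwz
rk∂_2=7

rank∂_2=7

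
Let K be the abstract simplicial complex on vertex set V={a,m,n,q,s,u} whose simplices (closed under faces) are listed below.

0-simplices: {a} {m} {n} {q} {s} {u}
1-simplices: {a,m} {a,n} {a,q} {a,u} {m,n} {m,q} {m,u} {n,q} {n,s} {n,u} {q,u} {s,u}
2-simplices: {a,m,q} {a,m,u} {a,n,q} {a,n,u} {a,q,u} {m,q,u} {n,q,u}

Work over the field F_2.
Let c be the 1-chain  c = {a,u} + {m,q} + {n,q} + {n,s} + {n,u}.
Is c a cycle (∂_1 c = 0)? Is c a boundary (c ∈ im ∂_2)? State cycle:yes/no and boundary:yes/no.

cycle:no boundary:no

n_0=6 n_1=12 n_2=7  [Z2]
∂1: piv[am,an,aq,au,ns] rk=5  ker:mn,mq,mu,nq,nu,qu,su
∂2: piv[amq,amu,anq,anu,aqu] rk=5  ker:mqu,nqu
∂1c = {a} + {m} + {n} + {s}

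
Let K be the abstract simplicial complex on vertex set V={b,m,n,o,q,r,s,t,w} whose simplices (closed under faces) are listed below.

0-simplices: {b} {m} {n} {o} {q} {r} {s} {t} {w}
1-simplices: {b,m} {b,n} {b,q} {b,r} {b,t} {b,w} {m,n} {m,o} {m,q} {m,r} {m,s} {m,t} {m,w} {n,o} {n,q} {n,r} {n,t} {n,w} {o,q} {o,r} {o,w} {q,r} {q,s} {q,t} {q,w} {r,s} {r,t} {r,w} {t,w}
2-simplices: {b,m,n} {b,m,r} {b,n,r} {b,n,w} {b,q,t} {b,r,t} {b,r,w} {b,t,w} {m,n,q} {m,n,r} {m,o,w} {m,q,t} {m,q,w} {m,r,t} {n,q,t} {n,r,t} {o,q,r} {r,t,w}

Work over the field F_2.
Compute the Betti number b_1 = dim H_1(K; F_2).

b_1=6

n_0=9 n_1=29 n_2=18  [Z2]
∂1: piv[bm,bn,bq,br,bt,bw,mo,ms] rk=8  ker:mn,mq,mr,mt,mw,no,nq,nr,nt,nw,oq,or,ow,qr,qs,qt,qw,rs,rt,rw,tw
∂2: piv[bmn,bmr,bnr,bnw,bqt,brt,brw,btw,mnq,mow,mqt,mqw,mrt,nqt,oqr] rk=15  ker:mnr,nrt,rtw
b_1=(29−8)−15=6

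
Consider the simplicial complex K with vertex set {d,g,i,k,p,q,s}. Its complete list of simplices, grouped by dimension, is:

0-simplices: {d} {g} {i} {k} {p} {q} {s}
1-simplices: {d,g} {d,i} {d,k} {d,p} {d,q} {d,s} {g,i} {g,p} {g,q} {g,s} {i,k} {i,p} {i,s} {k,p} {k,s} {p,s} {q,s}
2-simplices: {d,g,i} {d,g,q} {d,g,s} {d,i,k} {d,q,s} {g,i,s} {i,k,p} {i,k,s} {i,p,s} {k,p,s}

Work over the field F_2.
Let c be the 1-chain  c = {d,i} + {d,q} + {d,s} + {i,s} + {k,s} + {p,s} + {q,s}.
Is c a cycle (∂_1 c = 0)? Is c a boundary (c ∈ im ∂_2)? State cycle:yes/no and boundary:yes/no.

cycle:no boundary:no

n_0=7 n_1=17 n_2=10  [Z2]
∂1: piv[dg,di,dk,dp,dq,ds] rk=6  ker:gi,gp,gq,gs,ik,ip,is,kp,ks,ps,qs
∂2: piv[dgi,dgq,dgs,dik,dqs,gis,ikp,iks,ips] rk=9  ker:kps
∂1c = {d} + {k} + {p} + {s}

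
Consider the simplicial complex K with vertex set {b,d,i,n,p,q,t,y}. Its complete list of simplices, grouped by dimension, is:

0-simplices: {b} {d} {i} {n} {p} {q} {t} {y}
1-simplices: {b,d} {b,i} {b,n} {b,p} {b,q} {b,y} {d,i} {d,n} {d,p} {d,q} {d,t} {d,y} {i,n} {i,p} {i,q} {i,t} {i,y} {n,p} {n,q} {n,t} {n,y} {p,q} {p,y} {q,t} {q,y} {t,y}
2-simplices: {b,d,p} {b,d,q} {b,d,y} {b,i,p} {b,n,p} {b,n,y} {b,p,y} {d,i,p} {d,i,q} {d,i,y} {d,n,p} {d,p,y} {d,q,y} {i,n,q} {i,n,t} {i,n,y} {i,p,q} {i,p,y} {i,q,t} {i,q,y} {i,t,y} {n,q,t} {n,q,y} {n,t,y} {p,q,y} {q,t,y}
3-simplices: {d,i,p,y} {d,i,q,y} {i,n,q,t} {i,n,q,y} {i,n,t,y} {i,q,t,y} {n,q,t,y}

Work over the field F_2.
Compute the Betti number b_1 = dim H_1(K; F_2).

n_0=8 n_1=26 n_2=26 n_3=7  [Z2]
∂1: piv[bd,bi,bn,bp,bq,by,dt] rk=7  ker:di,dn,dp,dq,dy,in,ip,iq,it,iy,np,nq,nt,ny,pq,py,qt,qy,ty
∂2: piv[bdp,bdq,bdy,bip,bnp,bny,bpy,dip,diq,diy,dnp,dqy,inq,int,iny,ipq,iqt,ity] rk=18  ker:dpy,ipy,iqy,nqt,nqy,nty,pqy,qty
∂3: piv[dipy,diqy,inqt,inqy,inty,iqty] rk=6  ker:nqty
b_1=(26−7)−18=1

b_1=1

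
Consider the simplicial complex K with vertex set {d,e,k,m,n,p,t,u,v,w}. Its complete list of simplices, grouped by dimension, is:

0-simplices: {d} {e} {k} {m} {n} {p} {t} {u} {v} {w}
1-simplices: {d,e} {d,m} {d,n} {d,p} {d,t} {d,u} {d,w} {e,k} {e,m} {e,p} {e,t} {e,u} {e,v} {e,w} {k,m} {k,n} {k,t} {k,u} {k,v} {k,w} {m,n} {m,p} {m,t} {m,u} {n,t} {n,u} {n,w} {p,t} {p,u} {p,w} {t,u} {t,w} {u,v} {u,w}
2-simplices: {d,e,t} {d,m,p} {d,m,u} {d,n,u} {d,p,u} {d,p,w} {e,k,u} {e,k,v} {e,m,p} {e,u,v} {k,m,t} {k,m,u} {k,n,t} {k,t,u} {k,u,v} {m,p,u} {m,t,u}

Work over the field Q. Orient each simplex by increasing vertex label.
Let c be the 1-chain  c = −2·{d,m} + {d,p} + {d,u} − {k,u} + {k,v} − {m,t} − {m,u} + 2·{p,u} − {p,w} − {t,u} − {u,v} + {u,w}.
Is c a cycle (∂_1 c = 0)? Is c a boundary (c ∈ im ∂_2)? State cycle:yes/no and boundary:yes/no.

cycle:yes boundary:no

n_0=10 n_1=34 n_2=17  [Q]
∂1: piv[de,dm,dn,dp,dt,du,dw,ek,ev] rk=9  ker:em,ep,et,eu,ew,km,kn,kt,ku,kv,kw,mn,mp,mt,mu,nt,nu,nw,pt,pu,pw,tu,tw,uv,uw
∂2: piv[det,dmp,dmu,dnu,dpu,dpw,eku,ekv,emp,euv,kmt,kmu,knt,ktu] rk=14  ker:kuv,mpu,mtu
∂1c = 0
c vs im∂2: residual ≠ 0 ⇒ not boundary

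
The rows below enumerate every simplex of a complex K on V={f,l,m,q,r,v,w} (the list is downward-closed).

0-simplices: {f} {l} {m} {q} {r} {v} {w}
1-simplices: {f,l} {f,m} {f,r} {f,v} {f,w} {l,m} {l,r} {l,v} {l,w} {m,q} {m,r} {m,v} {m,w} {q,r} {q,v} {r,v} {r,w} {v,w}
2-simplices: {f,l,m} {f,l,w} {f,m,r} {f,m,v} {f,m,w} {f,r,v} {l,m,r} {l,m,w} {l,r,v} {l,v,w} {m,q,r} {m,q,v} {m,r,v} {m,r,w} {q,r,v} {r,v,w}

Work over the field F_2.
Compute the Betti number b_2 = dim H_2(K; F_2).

n_0=7 n_1=18 n_2=16  [Z2]
∂1: piv[fl,fm,fr,fv,fw,mq] rk=6  ker:lm,lr,lv,lw,mr,mv,mw,qr,qv,rv,rw,vw
∂2: piv[flm,flw,fmr,fmv,fmw,frv,lmr,lrv,lvw,mqr,mqv,mrw] rk=12  ker:lmw,mrv,qrv,rvw
b_2=(16−12)−0=4

b_2=4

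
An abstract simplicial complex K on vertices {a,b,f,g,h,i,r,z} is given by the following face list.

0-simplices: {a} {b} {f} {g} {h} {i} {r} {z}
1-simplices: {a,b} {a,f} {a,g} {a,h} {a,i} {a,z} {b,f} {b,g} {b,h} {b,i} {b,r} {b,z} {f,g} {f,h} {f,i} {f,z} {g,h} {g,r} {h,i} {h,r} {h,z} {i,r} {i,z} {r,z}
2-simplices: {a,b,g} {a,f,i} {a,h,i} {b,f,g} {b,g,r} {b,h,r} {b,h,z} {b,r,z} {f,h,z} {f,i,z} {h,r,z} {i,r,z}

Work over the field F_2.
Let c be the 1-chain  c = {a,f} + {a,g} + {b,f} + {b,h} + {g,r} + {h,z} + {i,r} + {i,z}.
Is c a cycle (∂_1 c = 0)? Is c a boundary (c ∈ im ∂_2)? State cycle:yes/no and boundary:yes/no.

n_0=8 n_1=24 n_2=12  [Z2]
∂1: piv[ab,af,ag,ah,ai,az,br] rk=7  ker:bf,bg,bh,bi,bz,fg,fh,fi,fz,gh,gr,hi,hr,hz,ir,iz,rz
∂2: piv[abg,afi,ahi,bfg,bgr,bhr,bhz,brz,fhz,fiz,irz] rk=11  ker:hrz
∂1c = 0
c vs im∂2: residual ≠ 0 ⇒ not boundary

cycle:yes boundary:no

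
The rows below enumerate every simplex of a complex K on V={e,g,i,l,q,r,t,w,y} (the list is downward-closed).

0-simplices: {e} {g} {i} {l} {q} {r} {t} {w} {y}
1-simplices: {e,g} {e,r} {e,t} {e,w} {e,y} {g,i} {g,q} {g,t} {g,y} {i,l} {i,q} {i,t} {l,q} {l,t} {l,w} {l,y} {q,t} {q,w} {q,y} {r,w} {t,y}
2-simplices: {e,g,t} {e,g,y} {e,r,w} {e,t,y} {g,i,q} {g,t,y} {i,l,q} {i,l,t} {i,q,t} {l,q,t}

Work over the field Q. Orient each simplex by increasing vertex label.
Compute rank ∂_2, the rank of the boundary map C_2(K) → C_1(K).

rank∂_2=8

n_0=9 n_1=21 n_2=10  [Q]
∂1: piv[eg,er,et,ew,ey,gi,gq,il] rk=8  ker:gt,gy,iq,it,lq,lt,lw,ly,qt,qw,qy,rw,ty
∂2: piv[egt,egy,erw,ety,giq,ilq,ilt,iqt] rk=8  ker:gty,lqt
rk∂_2=8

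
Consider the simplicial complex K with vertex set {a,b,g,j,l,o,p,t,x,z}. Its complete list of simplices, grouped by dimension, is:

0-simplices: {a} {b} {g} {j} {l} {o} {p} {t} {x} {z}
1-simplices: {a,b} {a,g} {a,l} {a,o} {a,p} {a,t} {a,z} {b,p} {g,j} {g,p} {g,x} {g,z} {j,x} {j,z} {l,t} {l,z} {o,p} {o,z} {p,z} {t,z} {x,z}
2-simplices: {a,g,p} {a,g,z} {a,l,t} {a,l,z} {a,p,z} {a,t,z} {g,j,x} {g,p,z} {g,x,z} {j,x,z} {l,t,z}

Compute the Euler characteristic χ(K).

χ(K)=0

n_0=10 n_1=21 n_2=11
χ=+10−21+11=0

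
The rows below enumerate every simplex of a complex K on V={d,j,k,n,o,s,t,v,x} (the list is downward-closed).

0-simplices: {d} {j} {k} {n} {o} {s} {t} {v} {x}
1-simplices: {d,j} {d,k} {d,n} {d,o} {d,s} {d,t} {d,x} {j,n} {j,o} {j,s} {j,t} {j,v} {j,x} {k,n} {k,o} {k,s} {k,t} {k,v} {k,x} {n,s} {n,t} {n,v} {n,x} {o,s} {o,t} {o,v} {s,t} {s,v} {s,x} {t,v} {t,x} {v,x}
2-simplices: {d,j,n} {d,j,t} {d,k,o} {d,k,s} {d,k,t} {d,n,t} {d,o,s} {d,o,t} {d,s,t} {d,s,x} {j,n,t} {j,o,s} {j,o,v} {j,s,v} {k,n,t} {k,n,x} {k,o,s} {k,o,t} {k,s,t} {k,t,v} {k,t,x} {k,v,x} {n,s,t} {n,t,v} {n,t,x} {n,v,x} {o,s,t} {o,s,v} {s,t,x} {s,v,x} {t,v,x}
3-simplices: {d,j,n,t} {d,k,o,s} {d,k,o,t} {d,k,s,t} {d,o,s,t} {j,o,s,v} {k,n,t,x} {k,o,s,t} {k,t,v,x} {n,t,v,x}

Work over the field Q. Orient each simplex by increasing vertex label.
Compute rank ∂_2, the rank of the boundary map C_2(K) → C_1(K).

n_0=9 n_1=32 n_2=31 n_3=10  [Q]
∂1: piv[dj,dk,dn,do,ds,dt,dx,jv] rk=8  ker:jn,jo,js,jt,jx,kn,ko,ks,kt,kv,kx,ns,nt,nv,nx,os,ot,ov,st,sv,sx,tv,tx,vx
∂2: piv[djn,djt,dko,dks,dkt,dnt,dos,dot,dst,dsx,jos,jov,jsv,knt,knx,ktv,ktx,kvx,nst,ntv,stx,svx] rk=22  ker:jnt,kos,kot,kst,ntx,nvx,ost,osv,tvx
∂3: piv[djnt,dkos,dkot,dkst,dost,josv,kntx,ktvx,ntvx] rk=9  ker:kost
rk∂_2=22

rank∂_2=22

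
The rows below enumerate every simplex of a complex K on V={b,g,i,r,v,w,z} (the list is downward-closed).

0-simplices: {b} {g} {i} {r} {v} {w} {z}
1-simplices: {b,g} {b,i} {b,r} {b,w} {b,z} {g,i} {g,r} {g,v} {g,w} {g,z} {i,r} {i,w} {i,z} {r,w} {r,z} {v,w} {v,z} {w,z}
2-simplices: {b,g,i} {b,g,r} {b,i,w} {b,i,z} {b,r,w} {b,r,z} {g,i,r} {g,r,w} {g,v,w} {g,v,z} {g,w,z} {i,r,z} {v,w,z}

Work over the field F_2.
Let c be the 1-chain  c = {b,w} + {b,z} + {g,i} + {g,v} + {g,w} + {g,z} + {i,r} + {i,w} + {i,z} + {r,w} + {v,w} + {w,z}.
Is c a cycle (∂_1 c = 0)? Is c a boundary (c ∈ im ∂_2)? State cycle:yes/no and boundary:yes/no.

n_0=7 n_1=18 n_2=13  [Z2]
∂1: piv[bg,bi,br,bw,bz,gv] rk=6  ker:gi,gr,gw,gz,ir,iw,iz,rw,rz,vw,vz,wz
∂2: piv[bgi,bgr,biw,biz,brw,brz,gir,grw,gvw,gvz,gwz] rk=11  ker:irz,vwz
∂1c = 0
c vs im∂2: reduces to 0 ⇒ boundary

cycle:yes boundary:yes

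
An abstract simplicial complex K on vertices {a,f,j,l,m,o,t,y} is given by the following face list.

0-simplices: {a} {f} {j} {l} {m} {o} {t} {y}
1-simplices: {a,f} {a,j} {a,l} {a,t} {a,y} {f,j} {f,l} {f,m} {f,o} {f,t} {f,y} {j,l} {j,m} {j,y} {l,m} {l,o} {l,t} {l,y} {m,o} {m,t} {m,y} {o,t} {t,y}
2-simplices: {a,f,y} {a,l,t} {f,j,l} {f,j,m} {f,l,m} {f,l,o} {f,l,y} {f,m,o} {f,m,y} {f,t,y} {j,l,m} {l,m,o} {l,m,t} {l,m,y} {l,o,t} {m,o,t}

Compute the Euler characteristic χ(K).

χ(K)=1

n_0=8 n_1=23 n_2=16
χ=+8−23+16=1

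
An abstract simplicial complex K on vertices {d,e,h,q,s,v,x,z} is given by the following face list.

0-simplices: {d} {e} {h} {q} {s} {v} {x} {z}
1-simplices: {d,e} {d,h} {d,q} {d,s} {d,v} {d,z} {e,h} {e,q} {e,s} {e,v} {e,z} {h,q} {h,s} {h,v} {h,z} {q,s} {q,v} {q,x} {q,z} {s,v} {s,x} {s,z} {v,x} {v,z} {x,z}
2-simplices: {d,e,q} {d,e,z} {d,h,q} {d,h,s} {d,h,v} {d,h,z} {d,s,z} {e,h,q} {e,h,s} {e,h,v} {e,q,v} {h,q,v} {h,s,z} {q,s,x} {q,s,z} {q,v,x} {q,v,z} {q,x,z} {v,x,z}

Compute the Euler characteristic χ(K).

χ(K)=2

n_0=8 n_1=25 n_2=19
χ=+8−25+19=2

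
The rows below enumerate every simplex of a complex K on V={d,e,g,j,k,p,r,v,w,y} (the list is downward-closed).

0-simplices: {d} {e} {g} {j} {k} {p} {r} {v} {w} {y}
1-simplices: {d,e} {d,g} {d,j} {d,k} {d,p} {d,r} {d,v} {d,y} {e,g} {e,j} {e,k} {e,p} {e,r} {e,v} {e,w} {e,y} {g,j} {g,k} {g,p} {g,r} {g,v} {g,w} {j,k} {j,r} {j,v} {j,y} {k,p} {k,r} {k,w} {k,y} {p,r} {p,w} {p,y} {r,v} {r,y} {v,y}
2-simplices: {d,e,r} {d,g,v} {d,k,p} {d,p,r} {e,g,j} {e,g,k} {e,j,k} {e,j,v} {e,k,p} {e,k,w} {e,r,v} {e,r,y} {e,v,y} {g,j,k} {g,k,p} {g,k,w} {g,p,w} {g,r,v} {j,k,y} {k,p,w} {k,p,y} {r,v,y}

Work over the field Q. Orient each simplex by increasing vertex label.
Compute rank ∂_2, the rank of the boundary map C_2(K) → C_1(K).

n_0=10 n_1=36 n_2=22  [Q]
∂1: piv[de,dg,dj,dk,dp,dr,dv,dy,ew] rk=9  ker:eg,ej,ek,ep,er,ev,ey,gj,gk,gp,gr,gv,gw,jk,jr,jv,jy,kp,kr,kw,ky,pr,pw,py,rv,ry,vy
∂2: piv[der,dgv,dkp,dpr,egj,egk,ejk,ejv,ekp,ekw,erv,ery,evy,gkp,gkw,gpw,grv,jky,kpy] rk=19  ker:gjk,kpw,rvy
rk∂_2=19

rank∂_2=19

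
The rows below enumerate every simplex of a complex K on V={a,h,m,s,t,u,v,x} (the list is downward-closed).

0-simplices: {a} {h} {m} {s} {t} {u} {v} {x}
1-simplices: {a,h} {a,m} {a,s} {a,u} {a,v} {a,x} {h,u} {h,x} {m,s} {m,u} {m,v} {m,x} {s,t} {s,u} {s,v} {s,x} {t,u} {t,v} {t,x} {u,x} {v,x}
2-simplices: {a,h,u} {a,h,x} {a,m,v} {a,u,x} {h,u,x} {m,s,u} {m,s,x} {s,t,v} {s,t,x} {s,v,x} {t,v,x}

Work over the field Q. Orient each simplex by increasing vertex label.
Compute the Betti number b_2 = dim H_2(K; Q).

b_2=2

n_0=8 n_1=21 n_2=11  [Q]
∂1: piv[ah,am,as,au,av,ax,st] rk=7  ker:hu,hx,ms,mu,mv,mx,su,sv,sx,tu,tv,tx,ux,vx
∂2: piv[ahu,ahx,amv,aux,msu,msx,stv,stx,svx] rk=9  ker:hux,tvx
b_2=(11−9)−0=2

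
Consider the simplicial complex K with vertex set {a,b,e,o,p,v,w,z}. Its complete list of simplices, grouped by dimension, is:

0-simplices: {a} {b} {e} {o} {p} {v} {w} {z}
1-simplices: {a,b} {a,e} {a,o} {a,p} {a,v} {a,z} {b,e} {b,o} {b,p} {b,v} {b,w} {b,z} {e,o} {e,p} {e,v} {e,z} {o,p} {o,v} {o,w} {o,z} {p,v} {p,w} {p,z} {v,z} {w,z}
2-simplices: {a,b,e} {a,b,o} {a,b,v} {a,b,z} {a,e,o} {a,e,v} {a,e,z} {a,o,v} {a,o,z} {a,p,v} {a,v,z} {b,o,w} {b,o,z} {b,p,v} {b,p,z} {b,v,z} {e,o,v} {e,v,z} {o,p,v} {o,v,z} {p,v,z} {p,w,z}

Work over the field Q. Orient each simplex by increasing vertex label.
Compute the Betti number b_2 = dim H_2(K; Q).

b_2=6

n_0=8 n_1=25 n_2=22  [Q]
∂1: piv[ab,ae,ao,ap,av,az,bw] rk=7  ker:be,bo,bp,bv,bz,eo,ep,ev,ez,op,ov,ow,oz,pv,pw,pz,vz,wz
∂2: piv[abe,abo,abv,abz,aeo,aev,aez,aov,aoz,apv,avz,bow,bpv,bpz,opv,pwz] rk=16  ker:boz,bvz,eov,evz,ovz,pvz
b_2=(22−16)−0=6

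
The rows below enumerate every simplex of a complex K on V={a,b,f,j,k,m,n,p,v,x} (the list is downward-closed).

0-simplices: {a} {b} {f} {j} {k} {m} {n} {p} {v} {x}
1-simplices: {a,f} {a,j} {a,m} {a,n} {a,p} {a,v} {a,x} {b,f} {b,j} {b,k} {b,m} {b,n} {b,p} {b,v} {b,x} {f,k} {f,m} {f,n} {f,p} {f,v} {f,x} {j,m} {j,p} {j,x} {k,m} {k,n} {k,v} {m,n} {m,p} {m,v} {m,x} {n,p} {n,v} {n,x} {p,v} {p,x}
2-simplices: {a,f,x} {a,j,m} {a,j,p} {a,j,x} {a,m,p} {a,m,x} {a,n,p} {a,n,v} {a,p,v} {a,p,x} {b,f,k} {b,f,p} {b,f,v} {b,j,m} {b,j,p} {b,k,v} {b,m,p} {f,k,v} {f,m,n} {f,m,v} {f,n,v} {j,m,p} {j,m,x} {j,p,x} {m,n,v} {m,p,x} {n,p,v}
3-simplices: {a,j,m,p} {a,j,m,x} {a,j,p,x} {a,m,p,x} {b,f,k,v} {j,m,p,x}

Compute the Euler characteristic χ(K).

n_0=10 n_1=36 n_2=27 n_3=6
χ=+10−36+27−6=-5

χ(K)=-5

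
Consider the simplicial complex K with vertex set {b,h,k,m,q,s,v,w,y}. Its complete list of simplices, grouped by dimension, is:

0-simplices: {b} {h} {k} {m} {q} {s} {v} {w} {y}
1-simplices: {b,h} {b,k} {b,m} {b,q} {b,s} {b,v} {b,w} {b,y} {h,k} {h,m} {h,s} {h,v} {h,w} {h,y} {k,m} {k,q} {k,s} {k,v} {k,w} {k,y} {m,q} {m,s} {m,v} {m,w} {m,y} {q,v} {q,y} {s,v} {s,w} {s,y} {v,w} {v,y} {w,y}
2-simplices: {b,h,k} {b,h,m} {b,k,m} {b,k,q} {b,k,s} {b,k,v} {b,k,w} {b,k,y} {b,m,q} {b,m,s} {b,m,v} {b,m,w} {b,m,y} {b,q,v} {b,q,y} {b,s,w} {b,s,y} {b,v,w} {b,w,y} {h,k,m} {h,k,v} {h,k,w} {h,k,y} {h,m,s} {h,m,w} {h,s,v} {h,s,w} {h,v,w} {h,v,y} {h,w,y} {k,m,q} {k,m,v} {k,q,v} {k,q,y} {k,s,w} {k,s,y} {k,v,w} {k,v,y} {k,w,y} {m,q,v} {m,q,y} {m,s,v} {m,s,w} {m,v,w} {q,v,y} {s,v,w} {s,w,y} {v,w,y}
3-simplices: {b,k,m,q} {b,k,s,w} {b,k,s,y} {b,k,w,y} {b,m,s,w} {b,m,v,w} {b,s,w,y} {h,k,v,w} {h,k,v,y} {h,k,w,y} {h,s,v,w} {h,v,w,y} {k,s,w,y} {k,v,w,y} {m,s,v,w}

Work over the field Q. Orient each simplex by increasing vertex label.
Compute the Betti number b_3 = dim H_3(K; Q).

n_0=9 n_1=33 n_2=48 n_3=15  [Q]
∂1: piv[bh,bk,bm,bq,bs,bv,bw,by] rk=8  ker:hk,hm,hs,hv,hw,hy,km,kq,ks,kv,kw,ky,mq,ms,mv,mw,my,qv,qy,sv,sw,sy,vw,vy,wy
∂2: piv[bhk,bhm,bkm,bkq,bks,bkv,bkw,bky,bmq,bms,bmv,bmw,bmy,bqv,bqy,bsw,bsy,bvw,bwy,hkv,hkw,hky,hms,hsv,hvy] rk=25  ker:hkm,hmw,hsw,hvw,hwy,kmq,kmv,kqv,kqy,ksw,ksy,kvw,kvy,kwy,mqv,mqy,msv,msw,mvw,qvy,svw,swy,vwy
∂3: piv[bkmq,bksw,bksy,bkwy,bmsw,bmvw,bswy,hkvw,hkvy,hkwy,hsvw,hvwy,msvw] rk=13  ker:kswy,kvwy
b_3=(15−13)−0=2

b_3=2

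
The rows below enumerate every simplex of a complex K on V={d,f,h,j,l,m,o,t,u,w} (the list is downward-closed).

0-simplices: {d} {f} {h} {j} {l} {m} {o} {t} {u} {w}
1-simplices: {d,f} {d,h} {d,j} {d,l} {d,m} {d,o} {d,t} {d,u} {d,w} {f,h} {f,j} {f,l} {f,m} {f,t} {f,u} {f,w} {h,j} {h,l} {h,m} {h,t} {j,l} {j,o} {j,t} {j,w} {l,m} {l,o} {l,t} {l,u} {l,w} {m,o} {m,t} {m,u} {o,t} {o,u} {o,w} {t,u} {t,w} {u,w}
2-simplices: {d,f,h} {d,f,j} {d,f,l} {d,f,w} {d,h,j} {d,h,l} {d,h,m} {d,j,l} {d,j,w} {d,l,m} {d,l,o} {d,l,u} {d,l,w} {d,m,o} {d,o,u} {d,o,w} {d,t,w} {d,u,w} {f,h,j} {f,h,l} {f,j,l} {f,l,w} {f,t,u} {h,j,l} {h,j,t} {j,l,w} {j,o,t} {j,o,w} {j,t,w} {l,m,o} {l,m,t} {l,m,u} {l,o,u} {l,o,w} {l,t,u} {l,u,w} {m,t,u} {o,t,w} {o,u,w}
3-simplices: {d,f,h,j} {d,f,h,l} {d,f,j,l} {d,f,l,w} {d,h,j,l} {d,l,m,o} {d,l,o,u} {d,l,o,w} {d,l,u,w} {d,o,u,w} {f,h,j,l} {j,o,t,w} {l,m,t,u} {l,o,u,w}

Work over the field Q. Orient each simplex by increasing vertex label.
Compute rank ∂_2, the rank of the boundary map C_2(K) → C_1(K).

n_0=10 n_1=38 n_2=39 n_3=14  [Q]
∂1: piv[df,dh,dj,dl,dm,do,dt,du,dw] rk=9  ker:fh,fj,fl,fm,ft,fu,fw,hj,hl,hm,ht,jl,jo,jt,jw,lm,lo,lt,lu,lw,mo,mt,mu,ot,ou,ow,tu,tw,uw
∂2: piv[dfh,dfj,dfl,dfw,dhj,dhl,dhm,djl,djw,dlm,dlo,dlu,dlw,dmo,dou,dow,dtw,duw,ftu,hjt,jot,jow,jtw,lmt,lmu,ltu] rk=26  ker:fhj,fhl,fjl,flw,hjl,jlw,lmo,lou,low,luw,mtu,otw,ouw
∂3: piv[dfhj,dfhl,dfjl,dflw,dhjl,dlmo,dlou,dlow,dluw,douw,jotw,lmtu] rk=12  ker:fhjl,louw
rk∂_2=26

rank∂_2=26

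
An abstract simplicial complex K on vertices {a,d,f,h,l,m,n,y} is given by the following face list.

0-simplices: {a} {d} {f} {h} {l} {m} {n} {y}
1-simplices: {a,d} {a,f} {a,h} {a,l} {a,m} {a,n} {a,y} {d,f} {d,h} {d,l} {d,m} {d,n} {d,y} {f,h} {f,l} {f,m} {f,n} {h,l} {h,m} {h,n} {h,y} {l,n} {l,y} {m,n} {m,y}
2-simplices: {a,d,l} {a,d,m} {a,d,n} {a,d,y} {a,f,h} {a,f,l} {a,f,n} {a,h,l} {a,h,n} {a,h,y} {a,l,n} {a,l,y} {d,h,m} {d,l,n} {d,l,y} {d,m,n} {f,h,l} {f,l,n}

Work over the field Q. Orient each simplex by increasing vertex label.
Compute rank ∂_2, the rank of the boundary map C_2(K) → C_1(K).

n_0=8 n_1=25 n_2=18  [Q]
∂1: piv[ad,af,ah,al,am,an,ay] rk=7  ker:df,dh,dl,dm,dn,dy,fh,fl,fm,fn,hl,hm,hn,hy,ln,ly,mn,my
∂2: piv[adl,adm,adn,ady,afh,afl,afn,ahl,ahn,ahy,aln,aly,dhm,dmn] rk=14  ker:dln,dly,fhl,fln
rk∂_2=14

rank∂_2=14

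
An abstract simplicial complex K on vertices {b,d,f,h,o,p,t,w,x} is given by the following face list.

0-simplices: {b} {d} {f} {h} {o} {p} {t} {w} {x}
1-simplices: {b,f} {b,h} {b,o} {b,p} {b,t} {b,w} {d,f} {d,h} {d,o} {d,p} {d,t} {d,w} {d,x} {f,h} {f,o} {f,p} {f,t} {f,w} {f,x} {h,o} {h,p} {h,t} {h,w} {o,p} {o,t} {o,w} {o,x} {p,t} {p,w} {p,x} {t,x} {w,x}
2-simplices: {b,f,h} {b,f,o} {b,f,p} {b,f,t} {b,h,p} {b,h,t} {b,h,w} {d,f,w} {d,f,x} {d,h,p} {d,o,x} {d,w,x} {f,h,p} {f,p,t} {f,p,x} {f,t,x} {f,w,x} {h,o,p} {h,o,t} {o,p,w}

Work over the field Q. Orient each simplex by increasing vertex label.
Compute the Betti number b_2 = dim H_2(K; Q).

n_0=9 n_1=32 n_2=20  [Q]
∂1: piv[bf,bh,bo,bp,bt,bw,df,dx] rk=8  ker:dh,do,dp,dt,dw,fh,fo,fp,ft,fw,fx,ho,hp,ht,hw,op,ot,ow,ox,pt,pw,px,tx,wx
∂2: piv[bfh,bfo,bfp,bft,bhp,bht,bhw,dfw,dfx,dhp,dox,dwx,fpt,fpx,ftx,hop,hot,opw] rk=18  ker:fhp,fwx
b_2=(20−18)−0=2

b_2=2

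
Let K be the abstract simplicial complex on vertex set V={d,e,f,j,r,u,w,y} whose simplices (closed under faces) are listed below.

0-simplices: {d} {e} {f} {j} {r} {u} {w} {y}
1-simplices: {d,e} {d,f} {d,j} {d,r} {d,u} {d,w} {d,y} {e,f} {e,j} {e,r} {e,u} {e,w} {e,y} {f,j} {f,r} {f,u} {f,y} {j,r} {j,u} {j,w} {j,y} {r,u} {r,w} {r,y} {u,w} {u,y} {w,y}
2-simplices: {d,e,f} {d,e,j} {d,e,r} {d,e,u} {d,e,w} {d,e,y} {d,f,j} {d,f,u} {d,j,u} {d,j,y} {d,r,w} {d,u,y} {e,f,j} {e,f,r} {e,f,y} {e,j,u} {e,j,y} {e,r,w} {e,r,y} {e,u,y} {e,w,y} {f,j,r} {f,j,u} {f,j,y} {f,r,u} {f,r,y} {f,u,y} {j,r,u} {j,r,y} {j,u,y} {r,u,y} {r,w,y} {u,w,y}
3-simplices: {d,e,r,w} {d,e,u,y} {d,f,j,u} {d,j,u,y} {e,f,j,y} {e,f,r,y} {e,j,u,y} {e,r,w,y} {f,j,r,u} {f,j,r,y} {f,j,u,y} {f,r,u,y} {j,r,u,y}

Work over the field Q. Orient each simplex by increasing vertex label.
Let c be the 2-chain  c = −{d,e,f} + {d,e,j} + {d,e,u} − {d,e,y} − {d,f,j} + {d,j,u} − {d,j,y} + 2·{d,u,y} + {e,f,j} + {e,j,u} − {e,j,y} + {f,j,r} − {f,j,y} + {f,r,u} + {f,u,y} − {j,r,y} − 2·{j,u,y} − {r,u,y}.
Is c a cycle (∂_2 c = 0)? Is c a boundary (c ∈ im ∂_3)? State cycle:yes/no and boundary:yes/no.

cycle:yes boundary:no

n_0=8 n_1=27 n_2=33 n_3=13  [Q]
∂1: piv[de,df,dj,dr,du,dw,dy] rk=7  ker:ef,ej,er,eu,ew,ey,fj,fr,fu,fy,jr,ju,jw,jy,ru,rw,ry,uw,uy,wy
∂2: piv[def,dej,der,deu,dew,dey,dfj,dfu,dju,djy,drw,duy,efr,efy,ery,ewy,fjr,fru,uwy] rk=19  ker:efj,eju,ejy,erw,euy,fju,fjy,fry,fuy,jru,jry,juy,ruy,rwy
∂3: piv[derw,deuy,dfju,djuy,efjy,efry,ejuy,erwy,fjru,fjry,fjuy,fruy] rk=12  ker:jruy
∂2c = 0
c vs im∂3: residual ≠ 0 ⇒ not boundary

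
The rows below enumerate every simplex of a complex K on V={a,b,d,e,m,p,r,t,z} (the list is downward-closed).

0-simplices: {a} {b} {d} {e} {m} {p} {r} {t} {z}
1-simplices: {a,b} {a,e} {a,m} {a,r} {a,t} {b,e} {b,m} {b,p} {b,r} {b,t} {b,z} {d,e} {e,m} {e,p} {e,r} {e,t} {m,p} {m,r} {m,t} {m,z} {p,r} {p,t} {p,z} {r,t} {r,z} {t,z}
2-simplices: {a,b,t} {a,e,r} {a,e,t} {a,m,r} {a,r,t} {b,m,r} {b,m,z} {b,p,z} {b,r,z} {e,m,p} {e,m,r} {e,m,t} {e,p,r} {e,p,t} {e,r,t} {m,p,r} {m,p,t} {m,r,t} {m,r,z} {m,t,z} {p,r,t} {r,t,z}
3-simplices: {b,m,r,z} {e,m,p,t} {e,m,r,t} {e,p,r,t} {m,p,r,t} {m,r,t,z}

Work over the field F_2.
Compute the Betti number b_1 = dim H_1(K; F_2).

b_1=3

n_0=9 n_1=26 n_2=22 n_3=6  [Z2]
∂1: piv[ab,ae,am,ar,at,bp,bz,de] rk=8  ker:be,bm,br,bt,em,ep,er,et,mp,mr,mt,mz,pr,pt,pz,rt,rz,tz
∂2: piv[abt,aer,aet,amr,art,bmr,bmz,bpz,brz,emp,emr,emt,epr,ept,mtz] rk=15  ker:ert,mpr,mpt,mrt,mrz,prt,rtz
∂3: piv[bmrz,empt,emrt,eprt,mprt,mrtz] rk=6
b_1=(26−8)−15=3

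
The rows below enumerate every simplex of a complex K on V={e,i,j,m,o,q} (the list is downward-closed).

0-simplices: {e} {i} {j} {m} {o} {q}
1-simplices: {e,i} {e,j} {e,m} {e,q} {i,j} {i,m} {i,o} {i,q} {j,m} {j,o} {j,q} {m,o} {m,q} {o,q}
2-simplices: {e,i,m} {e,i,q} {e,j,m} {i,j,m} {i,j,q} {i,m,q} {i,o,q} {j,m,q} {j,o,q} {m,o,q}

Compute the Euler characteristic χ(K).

n_0=6 n_1=14 n_2=10
χ=+6−14+10=2

χ(K)=2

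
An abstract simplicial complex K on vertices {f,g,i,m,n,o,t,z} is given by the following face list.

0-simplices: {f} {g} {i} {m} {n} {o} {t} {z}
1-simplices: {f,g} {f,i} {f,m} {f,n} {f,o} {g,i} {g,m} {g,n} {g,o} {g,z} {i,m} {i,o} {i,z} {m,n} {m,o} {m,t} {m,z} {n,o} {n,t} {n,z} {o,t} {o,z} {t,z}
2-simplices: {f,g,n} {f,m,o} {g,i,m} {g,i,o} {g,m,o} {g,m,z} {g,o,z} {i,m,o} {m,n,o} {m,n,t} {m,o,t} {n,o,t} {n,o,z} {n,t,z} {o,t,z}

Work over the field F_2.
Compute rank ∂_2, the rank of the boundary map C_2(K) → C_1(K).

n_0=8 n_1=23 n_2=15  [Z2]
∂1: piv[fg,fi,fm,fn,fo,gz,mt] rk=7  ker:gi,gm,gn,go,im,io,iz,mn,mo,mz,no,nt,nz,ot,oz,tz
∂2: piv[fgn,fmo,gim,gio,gmo,gmz,goz,mno,mnt,mot,noz,ntz] rk=12  ker:imo,not,otz
rk∂_2=12

rank∂_2=12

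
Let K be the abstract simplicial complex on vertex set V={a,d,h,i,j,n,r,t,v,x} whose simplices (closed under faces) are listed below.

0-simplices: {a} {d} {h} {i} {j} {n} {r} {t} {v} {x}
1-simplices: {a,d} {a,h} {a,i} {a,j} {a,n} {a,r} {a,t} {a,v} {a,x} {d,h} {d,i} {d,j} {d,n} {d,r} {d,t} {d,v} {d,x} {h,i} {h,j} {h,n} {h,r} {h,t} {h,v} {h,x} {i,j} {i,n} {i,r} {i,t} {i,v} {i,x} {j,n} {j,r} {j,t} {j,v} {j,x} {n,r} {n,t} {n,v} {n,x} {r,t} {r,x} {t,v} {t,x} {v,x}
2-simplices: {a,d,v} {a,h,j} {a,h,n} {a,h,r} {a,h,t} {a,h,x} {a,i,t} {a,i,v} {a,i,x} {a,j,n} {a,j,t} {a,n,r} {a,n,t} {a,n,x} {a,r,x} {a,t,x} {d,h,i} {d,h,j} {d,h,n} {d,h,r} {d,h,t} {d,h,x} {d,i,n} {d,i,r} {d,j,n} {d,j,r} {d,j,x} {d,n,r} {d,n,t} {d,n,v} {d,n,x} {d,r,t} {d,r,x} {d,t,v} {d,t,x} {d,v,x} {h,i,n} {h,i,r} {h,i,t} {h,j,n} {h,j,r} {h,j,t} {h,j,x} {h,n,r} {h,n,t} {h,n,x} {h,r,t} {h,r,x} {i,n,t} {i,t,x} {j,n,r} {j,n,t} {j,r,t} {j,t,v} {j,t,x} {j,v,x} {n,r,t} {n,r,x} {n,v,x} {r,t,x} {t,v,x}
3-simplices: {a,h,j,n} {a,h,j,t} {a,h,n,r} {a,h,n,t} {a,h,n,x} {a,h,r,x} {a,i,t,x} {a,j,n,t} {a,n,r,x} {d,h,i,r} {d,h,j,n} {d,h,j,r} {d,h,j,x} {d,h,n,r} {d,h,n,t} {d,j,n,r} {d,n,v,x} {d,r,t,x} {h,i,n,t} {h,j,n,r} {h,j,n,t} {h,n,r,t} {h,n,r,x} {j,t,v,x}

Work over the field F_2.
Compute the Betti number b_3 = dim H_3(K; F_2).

n_0=10 n_1=44 n_2=61 n_3=24  [Z2]
∂1: piv[ad,ah,ai,aj,an,ar,at,av,ax] rk=9  ker:dh,di,dj,dn,dr,dt,dv,dx,hi,hj,hn,hr,ht,hv,hx,ij,in,ir,it,iv,ix,jn,jr,jt,jv,jx,nr,nt,nv,nx,rt,rx,tv,tx,vx
∂2: piv[adv,ahj,ahn,ahr,aht,ahx,ait,aiv,aix,ajn,ajt,anr,ant,anx,arx,atx,dhi,dhj,dhn,dhr,dht,dhx,din,dir,djr,djx,dnv,drt,dtv,dvx,hit,jtv] rk=32  ker:djn,dnr,dnt,dnx,drx,dtx,hin,hir,hjn,hjr,hjt,hjx,hnr,hnt,hnx,hrt,hrx,int,itx,jnr,jnt,jrt,jtx,jvx,nrt,nrx,nvx,rtx,tvx
∂3: piv[ahjn,ahjt,ahnr,ahnt,ahnx,ahrx,aitx,ajnt,anrx,dhir,dhjn,dhjr,dhjx,dhnr,dhnt,djnr,dnvx,drtx,hint,hnrt,jtvx] rk=21  ker:hjnr,hjnt,hnrx
b_3=(24−21)−0=3

b_3=3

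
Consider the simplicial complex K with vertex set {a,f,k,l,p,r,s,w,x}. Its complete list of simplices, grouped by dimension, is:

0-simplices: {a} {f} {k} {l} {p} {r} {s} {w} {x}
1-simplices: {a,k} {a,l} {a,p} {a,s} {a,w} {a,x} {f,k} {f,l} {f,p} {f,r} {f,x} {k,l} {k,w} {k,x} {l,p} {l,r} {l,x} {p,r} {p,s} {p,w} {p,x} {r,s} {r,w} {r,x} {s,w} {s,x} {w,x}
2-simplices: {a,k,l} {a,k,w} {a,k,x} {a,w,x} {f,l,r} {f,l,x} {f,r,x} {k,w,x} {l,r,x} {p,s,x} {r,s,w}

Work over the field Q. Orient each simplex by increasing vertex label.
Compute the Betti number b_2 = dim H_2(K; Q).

n_0=9 n_1=27 n_2=11  [Q]
∂1: piv[ak,al,ap,as,aw,ax,fk,fr] rk=8  ker:fl,fp,fx,kl,kw,kx,lp,lr,lx,pr,ps,pw,px,rs,rw,rx,sw,sx,wx
∂2: piv[akl,akw,akx,awx,flr,flx,frx,psx,rsw] rk=9  ker:kwx,lrx
b_2=(11−9)−0=2

b_2=2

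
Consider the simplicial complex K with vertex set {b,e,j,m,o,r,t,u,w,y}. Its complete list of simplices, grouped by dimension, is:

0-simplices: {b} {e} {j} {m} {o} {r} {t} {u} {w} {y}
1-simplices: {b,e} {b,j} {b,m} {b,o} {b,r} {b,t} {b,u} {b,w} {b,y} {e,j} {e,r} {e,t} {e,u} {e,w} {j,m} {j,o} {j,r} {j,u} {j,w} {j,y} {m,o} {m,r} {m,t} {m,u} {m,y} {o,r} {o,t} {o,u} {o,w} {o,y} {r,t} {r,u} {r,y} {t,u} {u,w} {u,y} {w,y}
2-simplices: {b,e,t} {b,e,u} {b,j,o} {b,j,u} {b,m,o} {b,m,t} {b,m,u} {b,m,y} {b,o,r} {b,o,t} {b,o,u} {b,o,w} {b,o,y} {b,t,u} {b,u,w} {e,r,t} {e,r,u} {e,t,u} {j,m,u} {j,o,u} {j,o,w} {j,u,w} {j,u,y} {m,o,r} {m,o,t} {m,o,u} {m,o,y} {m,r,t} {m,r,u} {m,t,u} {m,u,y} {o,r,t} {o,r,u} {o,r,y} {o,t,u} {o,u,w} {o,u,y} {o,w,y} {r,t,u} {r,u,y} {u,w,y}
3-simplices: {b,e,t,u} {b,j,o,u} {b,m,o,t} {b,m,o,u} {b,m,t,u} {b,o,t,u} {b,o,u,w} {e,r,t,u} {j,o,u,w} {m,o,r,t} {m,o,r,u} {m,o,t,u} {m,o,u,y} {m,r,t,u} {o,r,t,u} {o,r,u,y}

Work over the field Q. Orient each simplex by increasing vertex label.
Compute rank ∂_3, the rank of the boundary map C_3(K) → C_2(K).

rank∂_3=14

n_0=10 n_1=37 n_2=41 n_3=16  [Q]
∂1: piv[be,bj,bm,bo,br,bt,bu,bw,by] rk=9  ker:ej,er,et,eu,ew,jm,jo,jr,ju,jw,jy,mo,mr,mt,mu,my,or,ot,ou,ow,oy,rt,ru,ry,tu,uw,uy,wy
∂2: piv[bet,beu,bjo,bju,bmo,bmt,bmu,bmy,bor,bot,bou,bow,boy,btu,buw,ert,eru,jmu,jow,juy,mor,mrt,muy,ory,owy] rk=25  ker:etu,jou,juw,mot,mou,moy,mru,mtu,ort,oru,otu,ouw,ouy,rtu,ruy,uwy
∂3: piv[betu,bjou,bmot,bmou,bmtu,botu,bouw,ertu,jouw,mort,moru,mouy,mrtu,oruy] rk=14  ker:motu,ortu
rk∂_3=14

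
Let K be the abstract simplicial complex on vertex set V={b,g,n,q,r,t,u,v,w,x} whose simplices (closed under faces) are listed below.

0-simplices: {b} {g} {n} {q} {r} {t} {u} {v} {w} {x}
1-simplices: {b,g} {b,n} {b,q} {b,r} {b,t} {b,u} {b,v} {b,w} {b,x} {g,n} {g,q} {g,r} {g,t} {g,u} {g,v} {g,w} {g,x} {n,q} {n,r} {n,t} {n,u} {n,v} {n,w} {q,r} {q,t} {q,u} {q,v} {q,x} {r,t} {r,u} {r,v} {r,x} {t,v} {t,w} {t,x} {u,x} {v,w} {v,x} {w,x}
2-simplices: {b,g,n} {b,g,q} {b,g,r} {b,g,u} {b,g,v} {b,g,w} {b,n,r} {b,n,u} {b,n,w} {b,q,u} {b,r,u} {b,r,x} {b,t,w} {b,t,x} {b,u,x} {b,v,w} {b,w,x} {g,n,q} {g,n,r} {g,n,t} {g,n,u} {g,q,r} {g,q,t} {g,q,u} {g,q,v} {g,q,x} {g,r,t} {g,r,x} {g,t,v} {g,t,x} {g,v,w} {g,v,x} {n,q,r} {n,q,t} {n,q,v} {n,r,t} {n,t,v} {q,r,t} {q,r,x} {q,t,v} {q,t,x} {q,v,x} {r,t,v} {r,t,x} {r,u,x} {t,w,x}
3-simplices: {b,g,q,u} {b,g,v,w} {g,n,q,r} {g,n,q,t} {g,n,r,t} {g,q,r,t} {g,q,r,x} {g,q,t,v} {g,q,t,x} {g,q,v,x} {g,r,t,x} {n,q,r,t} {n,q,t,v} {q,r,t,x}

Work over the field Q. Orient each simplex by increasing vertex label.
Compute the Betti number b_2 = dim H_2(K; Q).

n_0=10 n_1=39 n_2=46 n_3=14  [Q]
∂1: piv[bg,bn,bq,br,bt,bu,bv,bw,bx] rk=9  ker:gn,gq,gr,gt,gu,gv,gw,gx,nq,nr,nt,nu,nv,nw,qr,qt,qu,qv,qx,rt,ru,rv,rx,tv,tw,tx,ux,vw,vx,wx
∂2: piv[bgn,bgq,bgr,bgu,bgv,bgw,bnr,bnu,bnw,bqu,bru,brx,btw,btx,bux,bvw,bwx,gnq,gnt,gqr,gqt,gqv,gqx,grt,grx,gtv,gtx,gvx,nqv,rtv] rk=30  ker:gnr,gnu,gqu,gvw,nqr,nqt,nrt,ntv,qrt,qrx,qtv,qtx,qvx,rtx,rux,twx
∂3: piv[bgqu,bgvw,gnqr,gnqt,gnrt,gqrt,gqrx,gqtv,gqtx,gqvx,grtx,nqtv] rk=12  ker:nqrt,qrtx
b_2=(46−30)−12=4

b_2=4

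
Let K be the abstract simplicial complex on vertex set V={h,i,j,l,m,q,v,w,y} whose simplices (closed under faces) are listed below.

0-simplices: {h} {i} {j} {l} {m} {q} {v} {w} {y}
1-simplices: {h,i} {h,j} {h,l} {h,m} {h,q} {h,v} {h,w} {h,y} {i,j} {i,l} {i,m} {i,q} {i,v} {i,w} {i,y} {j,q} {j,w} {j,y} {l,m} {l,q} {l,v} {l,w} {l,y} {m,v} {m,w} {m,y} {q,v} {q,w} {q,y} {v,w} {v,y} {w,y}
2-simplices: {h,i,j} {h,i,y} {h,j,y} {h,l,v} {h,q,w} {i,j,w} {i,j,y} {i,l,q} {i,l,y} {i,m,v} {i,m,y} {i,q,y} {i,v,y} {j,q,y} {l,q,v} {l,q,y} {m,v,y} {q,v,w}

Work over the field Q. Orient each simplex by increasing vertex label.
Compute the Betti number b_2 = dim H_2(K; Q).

b_2=3

n_0=9 n_1=32 n_2=18  [Q]
∂1: piv[hi,hj,hl,hm,hq,hv,hw,hy] rk=8  ker:ij,il,im,iq,iv,iw,iy,jq,jw,jy,lm,lq,lv,lw,ly,mv,mw,my,qv,qw,qy,vw,vy,wy
∂2: piv[hij,hiy,hjy,hlv,hqw,ijw,ilq,ily,imv,imy,iqy,ivy,jqy,lqv,qvw] rk=15  ker:ijy,lqy,mvy
b_2=(18−15)−0=3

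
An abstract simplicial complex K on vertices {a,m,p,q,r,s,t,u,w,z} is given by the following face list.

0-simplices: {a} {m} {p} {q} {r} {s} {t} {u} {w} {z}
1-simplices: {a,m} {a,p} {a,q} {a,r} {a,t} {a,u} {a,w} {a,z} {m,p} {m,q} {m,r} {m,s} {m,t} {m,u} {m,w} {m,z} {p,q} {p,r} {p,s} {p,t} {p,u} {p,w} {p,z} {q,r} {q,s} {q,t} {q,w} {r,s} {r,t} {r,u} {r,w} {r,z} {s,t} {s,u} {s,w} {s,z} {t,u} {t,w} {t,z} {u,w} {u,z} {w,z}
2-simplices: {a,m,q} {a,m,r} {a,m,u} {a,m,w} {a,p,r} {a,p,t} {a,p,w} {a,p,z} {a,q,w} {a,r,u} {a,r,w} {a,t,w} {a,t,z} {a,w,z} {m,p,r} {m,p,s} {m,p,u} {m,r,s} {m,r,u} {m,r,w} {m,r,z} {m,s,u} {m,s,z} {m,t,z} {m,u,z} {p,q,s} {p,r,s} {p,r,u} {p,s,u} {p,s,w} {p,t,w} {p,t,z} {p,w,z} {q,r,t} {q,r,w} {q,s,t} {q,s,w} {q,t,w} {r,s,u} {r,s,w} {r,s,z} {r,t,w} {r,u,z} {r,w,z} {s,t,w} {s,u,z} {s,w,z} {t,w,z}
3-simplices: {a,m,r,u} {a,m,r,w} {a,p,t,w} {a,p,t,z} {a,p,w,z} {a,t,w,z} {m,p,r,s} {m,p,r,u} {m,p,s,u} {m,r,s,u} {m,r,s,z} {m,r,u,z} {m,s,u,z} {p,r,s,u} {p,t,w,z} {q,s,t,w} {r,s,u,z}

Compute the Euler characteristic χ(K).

χ(K)=-1

n_0=10 n_1=42 n_2=48 n_3=17
χ=+10−42+48−17=-1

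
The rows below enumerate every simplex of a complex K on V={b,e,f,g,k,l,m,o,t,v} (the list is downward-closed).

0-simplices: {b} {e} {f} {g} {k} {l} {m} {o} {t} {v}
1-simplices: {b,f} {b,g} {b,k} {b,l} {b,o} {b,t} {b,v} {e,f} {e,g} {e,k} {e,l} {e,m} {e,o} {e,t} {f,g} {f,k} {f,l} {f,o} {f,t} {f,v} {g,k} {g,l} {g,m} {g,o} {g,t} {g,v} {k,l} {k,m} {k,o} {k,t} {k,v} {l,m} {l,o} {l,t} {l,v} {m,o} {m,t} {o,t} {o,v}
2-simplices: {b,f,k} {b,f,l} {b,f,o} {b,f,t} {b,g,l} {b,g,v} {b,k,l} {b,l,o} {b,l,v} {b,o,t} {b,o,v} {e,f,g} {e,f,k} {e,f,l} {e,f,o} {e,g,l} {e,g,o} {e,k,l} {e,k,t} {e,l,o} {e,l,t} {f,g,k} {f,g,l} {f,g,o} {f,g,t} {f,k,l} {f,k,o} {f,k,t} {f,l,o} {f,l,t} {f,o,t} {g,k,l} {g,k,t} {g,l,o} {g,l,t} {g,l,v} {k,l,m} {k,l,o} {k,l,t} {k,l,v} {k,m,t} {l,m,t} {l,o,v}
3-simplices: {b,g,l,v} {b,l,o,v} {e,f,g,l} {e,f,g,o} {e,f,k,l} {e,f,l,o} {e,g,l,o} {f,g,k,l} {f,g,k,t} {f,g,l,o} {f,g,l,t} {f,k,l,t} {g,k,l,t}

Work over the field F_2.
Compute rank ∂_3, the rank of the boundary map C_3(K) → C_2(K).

n_0=10 n_1=39 n_2=43 n_3=13  [Z2]
∂1: piv[bf,bg,bk,bl,bo,bt,bv,ef,em] rk=9  ker:eg,ek,el,eo,et,fg,fk,fl,fo,ft,fv,gk,gl,gm,go,gt,gv,kl,km,ko,kt,kv,lm,lo,lt,lv,mo,mt,ot,ov
∂2: piv[bfk,bfl,bfo,bft,bgl,bgv,bkl,blo,blv,bot,bov,efg,efk,efl,efo,egl,ego,ekt,elt,fgk,fgt,fko,fkt,klm,klv,kmt] rk=26  ker:ekl,elo,fgl,fgo,fkl,flo,flt,fot,gkl,gkt,glo,glt,glv,klo,klt,lmt,lov
∂3: piv[bglv,blov,efgl,efgo,efkl,eflo,eglo,fgkl,fgkt,fglt,fklt] rk=11  ker:fglo,gklt
rk∂_3=11

rank∂_3=11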